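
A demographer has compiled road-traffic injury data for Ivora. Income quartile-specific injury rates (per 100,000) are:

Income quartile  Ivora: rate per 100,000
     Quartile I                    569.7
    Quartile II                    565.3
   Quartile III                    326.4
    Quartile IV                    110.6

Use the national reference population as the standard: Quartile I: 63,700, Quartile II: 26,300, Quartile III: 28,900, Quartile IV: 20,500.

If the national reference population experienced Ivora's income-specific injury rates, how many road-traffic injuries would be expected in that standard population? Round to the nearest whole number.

Expected road-traffic injuries = Σ (standard pop × income-specific rate ÷ 100,000)
= 63,700×569.7/100,000 + 26,300×565.3/100,000 + 28,900×326.4/100,000 + 20,500×110.6/100,000
= 362.90 + 148.67 + 94.33 + 22.67 = 628.58.

629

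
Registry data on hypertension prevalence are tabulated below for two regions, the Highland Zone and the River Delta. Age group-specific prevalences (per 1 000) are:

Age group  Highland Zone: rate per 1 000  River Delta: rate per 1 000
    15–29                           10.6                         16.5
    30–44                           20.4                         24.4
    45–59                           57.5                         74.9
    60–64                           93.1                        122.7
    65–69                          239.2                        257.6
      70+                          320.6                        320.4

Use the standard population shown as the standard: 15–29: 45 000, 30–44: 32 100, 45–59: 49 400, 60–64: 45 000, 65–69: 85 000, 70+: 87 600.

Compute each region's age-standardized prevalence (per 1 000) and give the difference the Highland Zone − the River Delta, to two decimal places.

-12.01

Standard total = 344 100; weights = 0.1308, 0.0933, 0.1436, 0.1308, 0.2470, 0.2546.
The Highland Zone: 0.1308×10.6 + 0.0933×20.4 + 0.1436×57.5 + 0.1308×93.1 + 0.2470×239.2 + 0.2546×320.6 = 164.4243 per 1 000.
The River Delta: 0.1308×16.5 + 0.0933×24.4 + 0.1436×74.9 + 0.1308×122.7 + 0.2470×257.6 + 0.2546×320.4 = 176.4323 per 1 000.
Difference = 164.4243 − 176.4323 = -12.0080.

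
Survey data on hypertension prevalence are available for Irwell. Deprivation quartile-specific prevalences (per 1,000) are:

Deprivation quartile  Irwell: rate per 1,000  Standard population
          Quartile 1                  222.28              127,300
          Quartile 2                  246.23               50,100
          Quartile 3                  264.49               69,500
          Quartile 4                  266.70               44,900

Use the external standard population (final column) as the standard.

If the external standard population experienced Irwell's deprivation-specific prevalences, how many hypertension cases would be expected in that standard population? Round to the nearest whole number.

70989

Expected hypertension cases = Σ (standard pop × deprivation-specific rate ÷ 1,000)
= 127,300×222.28/1,000 + 50,100×246.23/1,000 + 69,500×264.49/1,000 + 44,900×266.70/1,000
= 28296.24 + 12336.12 + 18382.06 + 11974.83 = 70989.25.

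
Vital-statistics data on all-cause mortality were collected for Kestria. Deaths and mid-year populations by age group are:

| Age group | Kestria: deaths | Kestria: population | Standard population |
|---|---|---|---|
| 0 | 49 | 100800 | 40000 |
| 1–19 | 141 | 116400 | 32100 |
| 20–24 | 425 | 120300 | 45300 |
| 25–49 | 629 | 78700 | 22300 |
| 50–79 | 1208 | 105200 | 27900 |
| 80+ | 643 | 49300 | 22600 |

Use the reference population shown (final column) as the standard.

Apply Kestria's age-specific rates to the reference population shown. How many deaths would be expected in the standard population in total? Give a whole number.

1012

Age-specific rates per 1000 for Kestria: 0.486, 1.211, 3.533, 7.992, 11.483, 13.043.
Expected deaths = Σ (standard pop × age-specific rate ÷ 1000)
= 40000×0.486/1000 + 32100×1.211/1000 + 45300×3.533/1000 + 22300×7.992/1000 + 27900×11.483/1000 + 22600×13.043/1000
= 19.44 + 38.88 + 160.04 + 178.23 + 320.37 + 294.76 = 1011.73.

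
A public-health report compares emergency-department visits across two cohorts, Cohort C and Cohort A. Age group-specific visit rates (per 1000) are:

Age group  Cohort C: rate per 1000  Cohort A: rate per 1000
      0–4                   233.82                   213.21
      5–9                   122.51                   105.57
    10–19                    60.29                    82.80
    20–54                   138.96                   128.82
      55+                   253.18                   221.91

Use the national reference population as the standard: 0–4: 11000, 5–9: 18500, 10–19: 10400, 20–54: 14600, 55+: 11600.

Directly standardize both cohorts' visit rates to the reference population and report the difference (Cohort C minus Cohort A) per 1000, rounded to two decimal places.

Standard total = 66100; weights = 0.1664, 0.2799, 0.1573, 0.2209, 0.1755.
Cohort C: 0.1664×233.82 + 0.2799×122.51 + 0.1573×60.29 + 0.2209×138.96 + 0.1755×253.18 = 157.8090 per 1000.
Cohort A: 0.1664×213.21 + 0.2799×105.57 + 0.1573×82.80 + 0.2209×128.82 + 0.1755×221.91 = 145.4524 per 1000.
Difference = 157.8090 − 145.4524 = 12.3566.

12.36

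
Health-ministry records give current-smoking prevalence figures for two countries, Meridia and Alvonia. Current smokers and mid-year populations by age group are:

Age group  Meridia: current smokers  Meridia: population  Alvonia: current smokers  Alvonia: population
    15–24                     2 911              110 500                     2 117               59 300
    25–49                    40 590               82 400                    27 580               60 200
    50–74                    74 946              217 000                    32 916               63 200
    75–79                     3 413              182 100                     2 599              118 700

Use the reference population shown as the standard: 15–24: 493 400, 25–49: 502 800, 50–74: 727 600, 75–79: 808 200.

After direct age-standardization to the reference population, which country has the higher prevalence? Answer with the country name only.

Alvonia

Age-specific rates per 1 000 for Meridia: 26.344, 492.597, 345.373, 18.742.
For Alvonia: 35.700, 458.140, 520.823, 21.896.
Standard total = 2 532 000; weights = 0.1949, 0.1986, 0.2874, 0.3192.
Meridia: 0.1949×26.344 + 0.1986×492.597 + 0.2874×345.373 + 0.3192×18.742 = 208.1821 per 1 000.
Alvonia: 0.1949×35.700 + 0.1986×458.140 + 0.2874×520.823 + 0.3192×21.896 = 254.5867 per 1 000.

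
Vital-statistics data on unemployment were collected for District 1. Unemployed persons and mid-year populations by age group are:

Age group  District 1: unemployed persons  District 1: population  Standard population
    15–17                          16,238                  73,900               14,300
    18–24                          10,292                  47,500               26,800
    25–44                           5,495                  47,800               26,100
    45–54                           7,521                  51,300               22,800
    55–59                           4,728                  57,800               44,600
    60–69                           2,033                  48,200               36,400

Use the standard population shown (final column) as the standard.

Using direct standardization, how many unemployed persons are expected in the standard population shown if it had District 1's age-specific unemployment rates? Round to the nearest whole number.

Age-specific rates per 1,000 for District 1: 219.729, 216.674, 114.958, 146.608, 81.799, 42.178.
Expected unemployed persons = Σ (standard pop × age-specific rate ÷ 1,000)
= 14,300×219.729/1,000 + 26,800×216.674/1,000 + 26,100×114.958/1,000 + 22,800×146.608/1,000 + 44,600×81.799/1,000 + 36,400×42.178/1,000
= 3142.13 + 5806.85 + 3000.41 + 3342.67 + 3648.25 + 1535.29 = 20475.60.

20476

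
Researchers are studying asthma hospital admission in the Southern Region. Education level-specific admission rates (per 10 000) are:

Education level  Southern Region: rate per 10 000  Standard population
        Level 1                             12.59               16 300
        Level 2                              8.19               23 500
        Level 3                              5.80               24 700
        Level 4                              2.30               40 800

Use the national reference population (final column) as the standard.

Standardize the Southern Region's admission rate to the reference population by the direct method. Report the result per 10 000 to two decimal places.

6.03

Standard total = 105 300; weights = 0.1548, 0.2232, 0.2346, 0.3875.
Standardized rate: 0.1548×12.59 + 0.2232×8.19 + 0.2346×5.80 + 0.3875×2.30 = 6.0283 per 10 000.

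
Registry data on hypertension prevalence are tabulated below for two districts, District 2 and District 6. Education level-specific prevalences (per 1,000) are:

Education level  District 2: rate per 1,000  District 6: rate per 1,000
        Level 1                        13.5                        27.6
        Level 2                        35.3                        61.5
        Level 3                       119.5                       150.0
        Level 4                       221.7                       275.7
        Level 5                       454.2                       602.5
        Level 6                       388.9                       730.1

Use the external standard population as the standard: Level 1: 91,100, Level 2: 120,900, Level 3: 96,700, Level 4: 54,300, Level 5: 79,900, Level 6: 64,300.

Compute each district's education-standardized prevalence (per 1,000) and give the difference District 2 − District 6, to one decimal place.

-87.0

Standard total = 507,200; weights = 0.1796, 0.2384, 0.1907, 0.1071, 0.1575, 0.1268.
District 2: 0.1796×13.5 + 0.2384×35.3 + 0.1907×119.5 + 0.1071×221.7 + 0.1575×454.2 + 0.1268×388.9 = 178.2106 per 1,000.
District 6: 0.1796×27.6 + 0.2384×61.5 + 0.1907×150.0 + 0.1071×275.7 + 0.1575×602.5 + 0.1268×730.1 = 265.2019 per 1,000.
Difference = 178.2106 − 265.2019 = -86.9913.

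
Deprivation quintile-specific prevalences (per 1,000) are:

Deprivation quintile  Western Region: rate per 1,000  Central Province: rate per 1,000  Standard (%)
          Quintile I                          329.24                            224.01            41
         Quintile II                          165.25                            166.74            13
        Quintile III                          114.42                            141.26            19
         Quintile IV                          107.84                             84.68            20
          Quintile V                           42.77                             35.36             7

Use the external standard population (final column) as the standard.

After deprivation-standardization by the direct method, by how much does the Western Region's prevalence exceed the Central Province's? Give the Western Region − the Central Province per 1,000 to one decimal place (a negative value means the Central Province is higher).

Standard weights: 0.41, 0.13, 0.19, 0.20, 0.07.
The Western Region: 0.4100×329.24 + 0.1300×165.25 + 0.1900×114.42 + 0.2000×107.84 + 0.0700×42.77 = 202.7726 per 1,000.
The Central Province: 0.4100×224.01 + 0.1300×166.74 + 0.1900×141.26 + 0.2000×84.68 + 0.0700×35.36 = 159.7709 per 1,000.
Difference = 202.7726 − 159.7709 = 43.0017.

43.0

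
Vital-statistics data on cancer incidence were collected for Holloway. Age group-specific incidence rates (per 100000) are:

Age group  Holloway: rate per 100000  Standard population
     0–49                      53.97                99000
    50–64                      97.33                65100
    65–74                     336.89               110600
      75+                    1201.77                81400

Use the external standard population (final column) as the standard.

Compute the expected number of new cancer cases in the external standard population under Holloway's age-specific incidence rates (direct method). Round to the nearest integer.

1468

Expected new cancer cases = Σ (standard pop × age-specific rate ÷ 100000)
= 99000×53.97/100000 + 65100×97.33/100000 + 110600×336.89/100000 + 81400×1201.77/100000
= 53.43 + 63.36 + 372.60 + 978.24 = 1467.63.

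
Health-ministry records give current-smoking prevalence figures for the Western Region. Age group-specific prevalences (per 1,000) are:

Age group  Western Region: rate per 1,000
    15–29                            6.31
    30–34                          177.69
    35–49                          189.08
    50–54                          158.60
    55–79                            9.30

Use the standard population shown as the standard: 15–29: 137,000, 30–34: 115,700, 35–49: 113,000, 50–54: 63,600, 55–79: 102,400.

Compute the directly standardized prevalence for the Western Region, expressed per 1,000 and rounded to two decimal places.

101.24

Standard total = 531,700; weights = 0.2577, 0.2176, 0.2125, 0.1196, 0.1926.
Standardized rate: 0.2577×6.31 + 0.2176×177.69 + 0.2125×189.08 + 0.1196×158.60 + 0.1926×9.30 = 101.2385 per 1,000.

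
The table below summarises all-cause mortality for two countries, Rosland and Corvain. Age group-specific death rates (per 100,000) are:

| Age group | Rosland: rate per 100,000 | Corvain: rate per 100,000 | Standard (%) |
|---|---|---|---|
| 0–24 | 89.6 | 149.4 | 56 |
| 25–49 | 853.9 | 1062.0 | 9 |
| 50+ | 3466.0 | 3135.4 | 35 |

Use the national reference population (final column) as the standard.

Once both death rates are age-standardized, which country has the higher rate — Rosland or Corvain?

Standard weights: 0.56, 0.09, 0.35.
Rosland: 0.5600×89.6 + 0.0900×853.9 + 0.3500×3466.0 = 1340.1270 per 100,000.
Corvain: 0.5600×149.4 + 0.0900×1062.0 + 0.3500×3135.4 = 1276.6340 per 100,000.

Rosland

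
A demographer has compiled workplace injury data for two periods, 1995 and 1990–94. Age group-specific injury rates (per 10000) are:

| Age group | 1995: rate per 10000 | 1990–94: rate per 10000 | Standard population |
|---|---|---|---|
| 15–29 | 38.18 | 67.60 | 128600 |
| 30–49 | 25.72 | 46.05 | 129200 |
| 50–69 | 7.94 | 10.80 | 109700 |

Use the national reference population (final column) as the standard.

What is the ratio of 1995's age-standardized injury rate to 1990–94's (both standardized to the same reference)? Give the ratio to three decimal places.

0.575

Standard total = 367500; weights = 0.3499, 0.3516, 0.2985.
1995: 0.3499×38.18 + 0.3516×25.72 + 0.2985×7.94 = 24.7728 per 10000.
1990–94: 0.3499×67.60 + 0.3516×46.05 + 0.2985×10.80 = 43.0688 per 10000.
Ratio = 24.7728 ÷ 43.0688 = 0.57519.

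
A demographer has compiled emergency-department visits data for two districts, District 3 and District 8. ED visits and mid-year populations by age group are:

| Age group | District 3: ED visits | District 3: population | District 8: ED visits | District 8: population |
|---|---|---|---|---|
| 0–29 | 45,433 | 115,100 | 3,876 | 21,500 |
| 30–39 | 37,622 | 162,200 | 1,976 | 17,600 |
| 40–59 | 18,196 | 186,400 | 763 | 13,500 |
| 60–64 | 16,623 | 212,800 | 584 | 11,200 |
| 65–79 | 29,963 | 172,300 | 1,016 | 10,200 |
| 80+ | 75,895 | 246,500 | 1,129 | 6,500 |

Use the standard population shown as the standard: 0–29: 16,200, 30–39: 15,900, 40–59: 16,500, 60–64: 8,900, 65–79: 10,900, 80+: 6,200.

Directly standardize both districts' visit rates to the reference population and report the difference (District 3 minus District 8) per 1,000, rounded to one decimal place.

106.3

Age-specific rates per 1,000 for District 3: 394.726, 231.948, 97.618, 78.116, 173.900, 307.890.
For District 8: 180.279, 112.273, 56.519, 52.143, 99.608, 173.692.
Standard total = 74,600; weights = 0.2172, 0.2131, 0.2212, 0.1193, 0.1461, 0.0831.
District 3: 0.2172×394.726 + 0.2131×231.948 + 0.2212×97.618 + 0.1193×78.116 + 0.1461×173.900 + 0.0831×307.890 = 217.0630 per 1,000.
District 8: 0.2172×180.279 + 0.2131×112.273 + 0.2212×56.519 + 0.1193×52.143 + 0.1461×99.608 + 0.0831×173.692 = 110.7896 per 1,000.
Difference = 217.0630 − 110.7896 = 106.2735.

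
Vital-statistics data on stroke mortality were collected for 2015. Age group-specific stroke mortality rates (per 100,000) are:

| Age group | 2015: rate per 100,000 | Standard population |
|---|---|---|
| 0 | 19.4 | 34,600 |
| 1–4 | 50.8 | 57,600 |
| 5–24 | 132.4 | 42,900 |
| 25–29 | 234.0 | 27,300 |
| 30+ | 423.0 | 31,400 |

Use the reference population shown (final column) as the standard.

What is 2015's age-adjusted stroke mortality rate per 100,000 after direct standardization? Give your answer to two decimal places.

149.37

Standard total = 193,800; weights = 0.1785, 0.2972, 0.2214, 0.1409, 0.1620.
Standardized rate: 0.1785×19.4 + 0.2972×50.8 + 0.2214×132.4 + 0.1409×234.0 + 0.1620×423.0 = 149.3688 per 100,000.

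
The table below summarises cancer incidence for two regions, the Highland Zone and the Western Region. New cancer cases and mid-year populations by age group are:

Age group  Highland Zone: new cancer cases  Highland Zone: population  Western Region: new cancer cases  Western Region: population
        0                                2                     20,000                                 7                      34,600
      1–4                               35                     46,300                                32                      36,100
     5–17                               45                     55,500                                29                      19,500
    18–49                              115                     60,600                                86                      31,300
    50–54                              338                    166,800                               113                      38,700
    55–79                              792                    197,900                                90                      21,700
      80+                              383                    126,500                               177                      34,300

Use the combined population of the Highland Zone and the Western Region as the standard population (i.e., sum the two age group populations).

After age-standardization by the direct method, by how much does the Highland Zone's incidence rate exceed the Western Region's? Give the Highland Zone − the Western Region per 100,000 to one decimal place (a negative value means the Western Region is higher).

-79.1

Age-specific rates per 100,000 for the Highland Zone: 10.00, 75.59, 81.08, 189.77, 202.64, 400.20, 302.77.
For the Western Region: 20.23, 88.64, 148.72, 274.76, 291.99, 414.75, 516.03.
Combined standard total = 889,800; weights = 0.0614, 0.0926, 0.0843, 0.1033, 0.2310, 0.2468, 0.1807.
The Highland Zone: 0.0614×10.00 + 0.0926×75.59 + 0.0843×81.08 + 0.1033×189.77 + 0.2310×202.64 + 0.2468×400.20 + 0.1807×302.77 = 234.3304 per 100,000.
The Western Region: 0.0614×20.23 + 0.0926×88.64 + 0.0843×148.72 + 0.1033×274.76 + 0.2310×291.99 + 0.2468×414.75 + 0.1807×516.03 = 313.4117 per 100,000.
Difference = 234.3304 − 313.4117 = -79.0813.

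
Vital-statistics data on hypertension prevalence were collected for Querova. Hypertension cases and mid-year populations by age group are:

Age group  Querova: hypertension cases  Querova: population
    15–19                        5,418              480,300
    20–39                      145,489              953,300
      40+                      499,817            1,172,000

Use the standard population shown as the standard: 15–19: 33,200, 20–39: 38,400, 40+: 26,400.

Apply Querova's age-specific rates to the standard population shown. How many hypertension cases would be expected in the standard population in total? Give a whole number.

Age-specific rates per 1,000 for Querova: 11.280, 152.616, 426.465.
Expected hypertension cases = Σ (standard pop × age-specific rate ÷ 1,000)
= 33,200×11.280/1,000 + 38,400×152.616/1,000 + 26,400×426.465/1,000
= 374.51 + 5860.46 + 11258.68 = 17493.65.

17494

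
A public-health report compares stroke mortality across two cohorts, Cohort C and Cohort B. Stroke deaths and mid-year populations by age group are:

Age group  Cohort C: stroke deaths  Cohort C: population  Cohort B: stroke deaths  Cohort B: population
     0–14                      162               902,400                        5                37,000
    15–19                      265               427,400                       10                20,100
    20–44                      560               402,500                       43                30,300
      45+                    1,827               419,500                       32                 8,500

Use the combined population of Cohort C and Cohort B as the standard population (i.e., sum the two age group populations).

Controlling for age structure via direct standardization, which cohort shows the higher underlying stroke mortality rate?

Cohort C

Age-specific rates per 100,000 for Cohort C: 17.95, 62.00, 139.13, 435.52.
For Cohort B: 13.51, 49.75, 141.91, 376.47.
Combined standard total = 2,247,700; weights = 0.4179, 0.1991, 0.1926, 0.1904.
Cohort C: 0.4179×17.95 + 0.1991×62.00 + 0.1926×139.13 + 0.1904×435.52 = 129.5671 per 100,000.
Cohort B: 0.4179×13.51 + 0.1991×49.75 + 0.1926×141.91 + 0.1904×376.47 = 114.5652 per 100,000.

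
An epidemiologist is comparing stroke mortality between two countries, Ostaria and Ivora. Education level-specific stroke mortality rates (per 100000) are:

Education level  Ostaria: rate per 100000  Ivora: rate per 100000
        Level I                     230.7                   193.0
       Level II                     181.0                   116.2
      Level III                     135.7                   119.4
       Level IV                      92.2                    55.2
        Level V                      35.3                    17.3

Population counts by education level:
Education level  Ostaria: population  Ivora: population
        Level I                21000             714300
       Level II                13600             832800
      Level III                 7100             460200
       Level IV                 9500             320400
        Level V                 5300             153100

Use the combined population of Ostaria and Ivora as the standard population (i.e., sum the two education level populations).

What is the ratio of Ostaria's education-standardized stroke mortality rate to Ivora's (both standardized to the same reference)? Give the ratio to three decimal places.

Combined standard total = 2537300; weights = 0.2898, 0.3336, 0.1842, 0.1300, 0.0624.
Ostaria: 0.2898×230.7 + 0.3336×181.0 + 0.1842×135.7 + 0.1300×92.2 + 0.0624×35.3 = 166.4182 per 100000.
Ivora: 0.2898×193.0 + 0.3336×116.2 + 0.1842×119.4 + 0.1300×55.2 + 0.0624×17.3 = 124.9403 per 100000.
Ratio = 166.4182 ÷ 124.9403 = 1.33198.

1.332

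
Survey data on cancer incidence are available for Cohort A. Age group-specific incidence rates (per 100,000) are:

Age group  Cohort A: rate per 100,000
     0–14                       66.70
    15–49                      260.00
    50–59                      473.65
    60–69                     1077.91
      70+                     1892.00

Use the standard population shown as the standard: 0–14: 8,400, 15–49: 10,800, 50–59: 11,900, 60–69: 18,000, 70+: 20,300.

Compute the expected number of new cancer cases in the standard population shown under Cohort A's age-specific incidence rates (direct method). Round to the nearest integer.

Expected new cancer cases = Σ (standard pop × age-specific rate ÷ 100,000)
= 8,400×66.70/100,000 + 10,800×260.00/100,000 + 11,900×473.65/100,000 + 18,000×1077.91/100,000 + 20,300×1892.00/100,000
= 5.60 + 28.08 + 56.36 + 194.02 + 384.08 = 668.15.

668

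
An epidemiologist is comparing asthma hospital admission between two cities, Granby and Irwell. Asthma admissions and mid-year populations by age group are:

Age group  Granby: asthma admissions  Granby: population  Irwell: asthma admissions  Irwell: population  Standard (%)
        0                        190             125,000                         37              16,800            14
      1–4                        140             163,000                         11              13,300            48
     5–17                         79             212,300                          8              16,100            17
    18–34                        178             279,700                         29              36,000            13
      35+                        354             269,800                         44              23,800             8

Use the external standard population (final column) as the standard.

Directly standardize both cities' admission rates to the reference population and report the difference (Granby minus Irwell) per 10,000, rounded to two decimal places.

-1.66

Age-specific rates per 10,000 for Granby: 15.20, 8.59, 3.72, 6.36, 13.12.
For Irwell: 22.02, 8.27, 4.97, 8.06, 18.49.
Standard weights: 0.14, 0.48, 0.17, 0.13, 0.08.
Granby: 0.1400×15.20 + 0.4800×8.59 + 0.1700×3.72 + 0.1300×6.36 + 0.0800×13.12 = 8.7603 per 10,000.
Irwell: 0.1400×22.02 + 0.4800×8.27 + 0.1700×4.97 + 0.1300×8.06 + 0.0800×18.49 = 10.4242 per 10,000.
Difference = 8.7603 − 10.4242 = -1.6639.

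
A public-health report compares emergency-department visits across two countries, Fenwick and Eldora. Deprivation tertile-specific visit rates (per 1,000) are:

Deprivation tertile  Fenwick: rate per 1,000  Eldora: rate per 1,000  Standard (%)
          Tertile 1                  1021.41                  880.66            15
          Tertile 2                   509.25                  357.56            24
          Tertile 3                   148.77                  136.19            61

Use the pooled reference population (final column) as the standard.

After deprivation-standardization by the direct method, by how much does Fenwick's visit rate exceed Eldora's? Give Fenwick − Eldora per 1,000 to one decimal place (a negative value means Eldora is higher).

65.2

Standard weights: 0.15, 0.24, 0.61.
Fenwick: 0.1500×1021.41 + 0.2400×509.25 + 0.6100×148.77 = 366.1812 per 1,000.
Eldora: 0.1500×880.66 + 0.2400×357.56 + 0.6100×136.19 = 300.9893 per 1,000.
Difference = 366.1812 − 300.9893 = 65.1919.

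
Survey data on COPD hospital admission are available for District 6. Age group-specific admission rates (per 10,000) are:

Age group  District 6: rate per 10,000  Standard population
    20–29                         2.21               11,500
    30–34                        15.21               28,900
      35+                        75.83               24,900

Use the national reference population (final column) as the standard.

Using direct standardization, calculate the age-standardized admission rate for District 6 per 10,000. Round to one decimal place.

Standard total = 65,300; weights = 0.1761, 0.4426, 0.3813.
Standardized rate: 0.1761×2.21 + 0.4426×15.21 + 0.3813×75.83 = 36.0360 per 10,000.

36.0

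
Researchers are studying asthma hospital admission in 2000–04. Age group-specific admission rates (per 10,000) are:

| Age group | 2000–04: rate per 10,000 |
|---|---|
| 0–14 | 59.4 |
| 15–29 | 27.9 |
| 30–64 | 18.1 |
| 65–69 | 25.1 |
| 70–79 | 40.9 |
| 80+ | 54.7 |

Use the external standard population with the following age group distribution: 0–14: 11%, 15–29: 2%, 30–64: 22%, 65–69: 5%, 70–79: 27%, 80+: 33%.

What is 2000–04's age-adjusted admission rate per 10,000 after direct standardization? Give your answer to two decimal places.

Standard weights: 0.11, 0.02, 0.22, 0.05, 0.27, 0.33.
Standardized rate: 0.1100×59.4 + 0.0200×27.9 + 0.2200×18.1 + 0.0500×25.1 + 0.2700×40.9 + 0.3300×54.7 = 41.4230 per 10,000.

41.42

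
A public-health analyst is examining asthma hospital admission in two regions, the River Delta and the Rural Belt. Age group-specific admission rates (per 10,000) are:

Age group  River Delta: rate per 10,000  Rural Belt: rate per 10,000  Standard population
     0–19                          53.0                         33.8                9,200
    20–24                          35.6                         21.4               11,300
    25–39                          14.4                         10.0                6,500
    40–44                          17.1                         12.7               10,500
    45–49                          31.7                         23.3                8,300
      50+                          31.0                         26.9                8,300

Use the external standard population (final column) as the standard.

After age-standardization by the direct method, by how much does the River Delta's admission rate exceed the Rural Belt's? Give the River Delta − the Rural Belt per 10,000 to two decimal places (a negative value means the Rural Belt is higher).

9.53

Standard total = 54,100; weights = 0.1701, 0.2089, 0.1201, 0.1941, 0.1534, 0.1534.
The River Delta: 0.1701×53.0 + 0.2089×35.6 + 0.1201×14.4 + 0.1941×17.1 + 0.1534×31.7 + 0.1534×31.0 = 31.1172 per 10,000.
The Rural Belt: 0.1701×33.8 + 0.2089×21.4 + 0.1201×10.0 + 0.1941×12.7 + 0.1534×23.3 + 0.1534×26.9 = 21.5858 per 10,000.
Difference = 31.1172 − 21.5858 = 9.5314.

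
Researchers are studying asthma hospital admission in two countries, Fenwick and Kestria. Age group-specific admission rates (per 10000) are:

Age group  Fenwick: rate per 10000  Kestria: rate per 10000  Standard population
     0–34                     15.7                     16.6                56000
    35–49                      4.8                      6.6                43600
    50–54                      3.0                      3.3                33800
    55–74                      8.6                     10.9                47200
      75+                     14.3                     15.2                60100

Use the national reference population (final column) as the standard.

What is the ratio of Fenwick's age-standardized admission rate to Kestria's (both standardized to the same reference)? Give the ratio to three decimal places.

Standard total = 240700; weights = 0.2327, 0.1811, 0.1404, 0.1961, 0.2497.
Fenwick: 0.2327×15.7 + 0.1811×4.8 + 0.1404×3.0 + 0.1961×8.6 + 0.2497×14.3 = 10.2004 per 10000.
Kestria: 0.2327×16.6 + 0.1811×6.6 + 0.1404×3.3 + 0.1961×10.9 + 0.2497×15.2 = 11.4537 per 10000.
Ratio = 10.2004 ÷ 11.4537 = 0.89058.

0.891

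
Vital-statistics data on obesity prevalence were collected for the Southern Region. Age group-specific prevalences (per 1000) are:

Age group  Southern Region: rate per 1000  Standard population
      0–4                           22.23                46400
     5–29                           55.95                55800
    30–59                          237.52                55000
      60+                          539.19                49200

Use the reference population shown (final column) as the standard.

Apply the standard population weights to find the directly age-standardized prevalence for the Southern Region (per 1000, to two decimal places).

211.94

Standard total = 206400; weights = 0.2248, 0.2703, 0.2665, 0.2384.
Standardized rate: 0.2248×22.23 + 0.2703×55.95 + 0.2665×237.52 + 0.2384×539.19 = 211.9439 per 1000.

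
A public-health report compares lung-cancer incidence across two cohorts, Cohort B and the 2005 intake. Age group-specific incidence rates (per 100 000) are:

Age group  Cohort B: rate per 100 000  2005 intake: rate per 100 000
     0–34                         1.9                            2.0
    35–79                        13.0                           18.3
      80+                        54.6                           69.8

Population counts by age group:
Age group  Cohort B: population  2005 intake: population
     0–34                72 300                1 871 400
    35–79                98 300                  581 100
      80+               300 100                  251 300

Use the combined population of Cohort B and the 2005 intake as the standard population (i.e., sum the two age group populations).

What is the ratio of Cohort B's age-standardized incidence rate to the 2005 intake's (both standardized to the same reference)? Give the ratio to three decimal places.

0.778

Combined standard total = 3 174 500; weights = 0.6123, 0.2140, 0.1737.
Cohort B: 0.6123×1.9 + 0.2140×13.0 + 0.1737×54.6 = 13.4294 per 100 000.
The 2005 intake: 0.6123×2.0 + 0.2140×18.3 + 0.1737×69.8 = 17.2651 per 100 000.
Ratio = 13.4294 ÷ 17.2651 = 0.77783.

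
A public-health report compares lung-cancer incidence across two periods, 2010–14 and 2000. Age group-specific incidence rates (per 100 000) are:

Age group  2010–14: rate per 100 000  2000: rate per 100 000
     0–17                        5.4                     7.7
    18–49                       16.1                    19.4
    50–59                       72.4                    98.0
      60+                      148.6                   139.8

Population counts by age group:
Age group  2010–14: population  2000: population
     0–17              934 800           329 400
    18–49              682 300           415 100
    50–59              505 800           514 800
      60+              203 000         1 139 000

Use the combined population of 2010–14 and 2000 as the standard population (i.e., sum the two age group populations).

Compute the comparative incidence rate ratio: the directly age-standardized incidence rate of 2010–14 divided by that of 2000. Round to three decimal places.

Combined standard total = 4 724 200; weights = 0.2676, 0.2323, 0.2160, 0.2841.
2010–14: 0.2676×5.4 + 0.2323×16.1 + 0.2160×72.4 + 0.2841×148.6 = 63.0387 per 100 000.
2000: 0.2676×7.7 + 0.2323×19.4 + 0.2160×98.0 + 0.2841×139.8 = 67.4515 per 100 000.
Ratio = 63.0387 ÷ 67.4515 = 0.93458.

0.935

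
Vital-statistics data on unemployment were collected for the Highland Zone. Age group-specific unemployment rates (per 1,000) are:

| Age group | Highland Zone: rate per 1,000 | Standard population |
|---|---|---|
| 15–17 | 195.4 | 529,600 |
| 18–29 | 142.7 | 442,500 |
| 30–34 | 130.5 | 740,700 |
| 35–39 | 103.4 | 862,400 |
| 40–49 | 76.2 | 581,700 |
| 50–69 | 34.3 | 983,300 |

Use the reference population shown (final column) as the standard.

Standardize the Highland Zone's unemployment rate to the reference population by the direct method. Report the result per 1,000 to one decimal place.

Standard total = 4,140,200; weights = 0.1279, 0.1069, 0.1789, 0.2083, 0.1405, 0.2375.
Standardized rate: 0.1279×195.4 + 0.1069×142.7 + 0.1789×130.5 + 0.2083×103.4 + 0.1405×76.2 + 0.2375×34.3 = 103.9841 per 1,000.

104.0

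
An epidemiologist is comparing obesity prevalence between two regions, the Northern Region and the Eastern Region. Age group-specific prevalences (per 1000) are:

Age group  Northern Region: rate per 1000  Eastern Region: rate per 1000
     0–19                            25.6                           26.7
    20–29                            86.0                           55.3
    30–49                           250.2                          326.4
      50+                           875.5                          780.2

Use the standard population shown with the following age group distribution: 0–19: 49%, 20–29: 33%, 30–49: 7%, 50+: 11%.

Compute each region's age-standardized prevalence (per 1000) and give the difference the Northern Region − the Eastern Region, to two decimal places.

14.74

Standard weights: 0.49, 0.33, 0.07, 0.11.
The Northern Region: 0.4900×25.6 + 0.3300×86.0 + 0.0700×250.2 + 0.1100×875.5 = 154.7430 per 1000.
The Eastern Region: 0.4900×26.7 + 0.3300×55.3 + 0.0700×326.4 + 0.1100×780.2 = 140.0020 per 1000.
Difference = 154.7430 − 140.0020 = 14.7410.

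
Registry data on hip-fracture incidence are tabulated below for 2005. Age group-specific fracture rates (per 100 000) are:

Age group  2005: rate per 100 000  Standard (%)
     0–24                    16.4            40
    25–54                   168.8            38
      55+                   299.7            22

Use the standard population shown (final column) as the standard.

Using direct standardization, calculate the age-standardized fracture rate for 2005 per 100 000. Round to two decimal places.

136.64

Standard weights: 0.40, 0.38, 0.22.
Standardized rate: 0.4000×16.4 + 0.3800×168.8 + 0.2200×299.7 = 136.6380 per 100 000.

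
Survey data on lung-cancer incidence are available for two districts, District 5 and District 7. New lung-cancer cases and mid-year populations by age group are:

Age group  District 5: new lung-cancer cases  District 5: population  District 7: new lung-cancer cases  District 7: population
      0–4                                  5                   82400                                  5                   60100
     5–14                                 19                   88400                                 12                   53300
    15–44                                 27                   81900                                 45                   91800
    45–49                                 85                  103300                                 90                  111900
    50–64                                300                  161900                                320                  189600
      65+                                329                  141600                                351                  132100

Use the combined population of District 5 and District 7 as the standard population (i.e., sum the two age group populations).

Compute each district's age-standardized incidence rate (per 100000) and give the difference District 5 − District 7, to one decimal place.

-4.8

Age-specific rates per 100000 for District 5: 6.07, 21.49, 32.97, 82.28, 185.30, 232.34.
For District 7: 8.32, 22.51, 49.02, 80.43, 168.78, 265.71.
Combined standard total = 1298300; weights = 0.1098, 0.1091, 0.1338, 0.1658, 0.2707, 0.2108.
District 5: 0.1098×6.07 + 0.1091×21.49 + 0.1338×32.97 + 0.1658×82.28 + 0.2707×185.30 + 0.2108×232.34 = 120.2109 per 100000.
District 7: 0.1098×8.32 + 0.1091×22.51 + 0.1338×49.02 + 0.1658×80.43 + 0.2707×168.78 + 0.2108×265.71 = 124.9695 per 100000.
Difference = 120.2109 − 124.9695 = -4.7586.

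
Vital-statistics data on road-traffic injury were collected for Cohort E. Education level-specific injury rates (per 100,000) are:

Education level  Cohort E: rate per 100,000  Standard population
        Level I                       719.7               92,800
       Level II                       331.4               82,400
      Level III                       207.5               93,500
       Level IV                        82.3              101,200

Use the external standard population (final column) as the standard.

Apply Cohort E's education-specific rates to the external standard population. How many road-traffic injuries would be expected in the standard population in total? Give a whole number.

1218

Expected road-traffic injuries = Σ (standard pop × education-specific rate ÷ 100,000)
= 92,800×719.7/100,000 + 82,400×331.4/100,000 + 93,500×207.5/100,000 + 101,200×82.3/100,000
= 667.88 + 273.07 + 194.01 + 83.29 = 1218.26.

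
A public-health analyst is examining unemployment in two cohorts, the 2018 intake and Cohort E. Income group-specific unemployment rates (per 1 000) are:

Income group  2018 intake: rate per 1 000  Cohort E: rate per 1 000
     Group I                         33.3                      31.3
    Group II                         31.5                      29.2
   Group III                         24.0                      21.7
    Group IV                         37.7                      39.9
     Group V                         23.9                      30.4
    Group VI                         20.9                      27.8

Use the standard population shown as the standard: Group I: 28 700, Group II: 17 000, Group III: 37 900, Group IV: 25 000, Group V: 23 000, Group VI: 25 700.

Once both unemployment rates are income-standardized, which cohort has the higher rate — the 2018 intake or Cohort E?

Cohort E

Standard total = 157 300; weights = 0.1825, 0.1081, 0.2409, 0.1589, 0.1462, 0.1634.
The 2018 intake: 0.1825×33.3 + 0.1081×31.5 + 0.2409×24.0 + 0.1589×37.7 + 0.1462×23.9 + 0.1634×20.9 = 28.1636 per 1 000.
Cohort E: 0.1825×31.3 + 0.1081×29.2 + 0.2409×21.7 + 0.1589×39.9 + 0.1462×30.4 + 0.1634×27.8 = 29.4234 per 1 000.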